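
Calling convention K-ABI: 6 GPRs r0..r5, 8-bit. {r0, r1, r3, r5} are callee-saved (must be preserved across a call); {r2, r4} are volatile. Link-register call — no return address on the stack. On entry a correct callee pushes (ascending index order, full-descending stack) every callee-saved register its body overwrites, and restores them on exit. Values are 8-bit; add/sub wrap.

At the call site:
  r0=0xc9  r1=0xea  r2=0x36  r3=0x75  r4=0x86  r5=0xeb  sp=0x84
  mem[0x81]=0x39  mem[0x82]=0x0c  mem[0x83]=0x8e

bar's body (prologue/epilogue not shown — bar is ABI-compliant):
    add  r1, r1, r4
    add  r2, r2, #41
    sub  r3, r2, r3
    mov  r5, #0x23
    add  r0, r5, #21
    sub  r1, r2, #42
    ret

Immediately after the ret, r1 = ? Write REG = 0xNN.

prologue: push r0 → mem[0x83]=0xc9, sp=0x83
prologue: push r1 → mem[0x82]=0xea, sp=0x82
prologue: push r3 → mem[0x81]=0x75, sp=0x81
prologue: push r5 → mem[0x80]=0xeb, sp=0x80
body[0] add  r1, r1, r4 → r1=0x70
body[1] add  r2, r2, #41 → r2=0x5f
body[2] sub  r3, r2, r3 → r3=0xea
body[3] mov  r5, #0x23 → r5=0x23
body[4] add  r0, r5, #21 → r0=0x38
body[5] sub  r1, r2, #42 → r1=0x35
epilogue: pop r5=0xeb, sp=0x81
epilogue: pop r3=0x75, sp=0x82
epilogue: pop r1=0xea, sp=0x83
epilogue: pop r0=0xc9, sp=0x84
r1 is callee-saved → restored

REG = 0xea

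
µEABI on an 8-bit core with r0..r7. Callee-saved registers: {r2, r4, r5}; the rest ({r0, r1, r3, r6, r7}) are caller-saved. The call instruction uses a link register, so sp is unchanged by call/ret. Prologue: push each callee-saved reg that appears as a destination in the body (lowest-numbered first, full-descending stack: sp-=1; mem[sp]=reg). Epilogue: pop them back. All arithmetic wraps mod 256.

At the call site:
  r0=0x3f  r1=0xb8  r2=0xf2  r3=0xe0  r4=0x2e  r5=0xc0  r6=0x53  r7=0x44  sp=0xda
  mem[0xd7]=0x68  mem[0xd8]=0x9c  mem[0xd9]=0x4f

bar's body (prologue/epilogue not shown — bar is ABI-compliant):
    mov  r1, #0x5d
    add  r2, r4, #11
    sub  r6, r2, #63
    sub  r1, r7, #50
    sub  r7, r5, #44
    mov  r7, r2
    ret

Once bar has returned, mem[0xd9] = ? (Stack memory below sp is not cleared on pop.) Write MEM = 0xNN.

prologue: push r2 -> mem[0xd9]=0xf2, sp=0xd9
body[0] mov  r1, #0x5d -> r1=0x5d
body[1] add  r2, r4, #11 -> r2=0x39
body[2] sub  r6, r2, #63 -> r6=0xfa
body[3] sub  r1, r7, #50 -> r1=0x12
body[4] sub  r7, r5, #44 -> r7=0x94
body[5] mov  r7, r2 -> r7=0x39
epilogue: pop r2=0xf2, sp=0xda
prologue pushed ['r2'] at ['0xd9']

MEM = 0xf2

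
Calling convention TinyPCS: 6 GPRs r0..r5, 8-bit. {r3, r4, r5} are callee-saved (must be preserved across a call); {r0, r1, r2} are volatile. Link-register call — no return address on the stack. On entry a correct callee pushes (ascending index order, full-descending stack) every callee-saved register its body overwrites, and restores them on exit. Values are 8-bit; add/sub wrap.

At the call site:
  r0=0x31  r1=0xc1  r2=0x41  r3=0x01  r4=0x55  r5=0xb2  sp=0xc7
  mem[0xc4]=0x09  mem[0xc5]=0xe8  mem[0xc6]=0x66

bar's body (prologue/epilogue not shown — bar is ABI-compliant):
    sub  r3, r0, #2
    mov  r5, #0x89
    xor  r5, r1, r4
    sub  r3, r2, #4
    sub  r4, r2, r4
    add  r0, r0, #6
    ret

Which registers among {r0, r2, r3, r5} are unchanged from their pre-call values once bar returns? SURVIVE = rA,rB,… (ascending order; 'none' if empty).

prologue: push r3 → mem[0xc6]=0x01, sp=0xc6
prologue: push r4 → mem[0xc5]=0x55, sp=0xc5
prologue: push r5 → mem[0xc4]=0xb2, sp=0xc4
body[0] sub  r3, r0, #2 → r3=0x2f
body[1] mov  r5, #0x89 → r5=0x89
body[2] xor  r5, r1, r4 → r5=0x94
body[3] sub  r3, r2, #4 → r3=0x3d
body[4] sub  r4, r2, r4 → r4=0xec
body[5] add  r0, r0, #6 → r0=0x37
epilogue: pop r5=0xb2, sp=0xc5
epilogue: pop r4=0x55, sp=0xc6
epilogue: pop r3=0x01, sp=0xc7
r0: caller-saved, written=True
r2: caller-saved, written=False
r3: callee-saved, written=True
r5: callee-saved, written=True

SURVIVE = r2,r3,r5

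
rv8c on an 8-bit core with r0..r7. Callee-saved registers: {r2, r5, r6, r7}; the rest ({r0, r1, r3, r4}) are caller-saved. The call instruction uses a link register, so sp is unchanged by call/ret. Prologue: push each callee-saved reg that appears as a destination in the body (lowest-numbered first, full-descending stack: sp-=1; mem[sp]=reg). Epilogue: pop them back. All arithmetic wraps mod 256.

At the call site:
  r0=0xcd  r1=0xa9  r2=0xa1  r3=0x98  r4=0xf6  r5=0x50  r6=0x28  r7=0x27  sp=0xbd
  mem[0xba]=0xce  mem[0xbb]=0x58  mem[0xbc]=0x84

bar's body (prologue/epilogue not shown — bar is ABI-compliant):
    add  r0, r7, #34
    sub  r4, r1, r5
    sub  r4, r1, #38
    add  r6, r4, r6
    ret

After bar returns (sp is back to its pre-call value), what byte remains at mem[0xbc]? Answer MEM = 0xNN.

MEM = 0x28

prologue: push r6 → mem[0xbc]=0x28, sp=0xbc
body[0] add  r0, r7, #34 → r0=0x49
body[1] sub  r4, r1, r5 → r4=0x59
body[2] sub  r4, r1, #38 → r4=0x83
body[3] add  r6, r4, r6 → r6=0xab
epilogue: pop r6=0x28, sp=0xbd
prologue pushed ['r6'] at ['0xbc']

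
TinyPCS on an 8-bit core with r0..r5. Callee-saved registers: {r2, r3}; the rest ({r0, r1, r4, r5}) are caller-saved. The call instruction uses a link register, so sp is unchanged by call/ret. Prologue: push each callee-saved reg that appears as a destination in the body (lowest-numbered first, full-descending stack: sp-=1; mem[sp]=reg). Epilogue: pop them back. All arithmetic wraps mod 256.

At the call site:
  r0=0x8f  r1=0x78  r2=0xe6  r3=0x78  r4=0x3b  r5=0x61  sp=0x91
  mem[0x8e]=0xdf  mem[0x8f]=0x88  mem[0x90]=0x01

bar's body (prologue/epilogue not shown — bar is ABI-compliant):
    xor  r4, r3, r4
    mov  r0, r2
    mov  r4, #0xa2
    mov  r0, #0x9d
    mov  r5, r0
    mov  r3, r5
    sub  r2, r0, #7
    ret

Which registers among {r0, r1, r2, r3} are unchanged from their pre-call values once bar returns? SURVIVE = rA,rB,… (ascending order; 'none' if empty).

SURVIVE = r1,r2,r3

prologue: push r2 → mem[0x90]=0xe6, sp=0x90
prologue: push r3 → mem[0x8f]=0x78, sp=0x8f
body[0] xor  r4, r3, r4 → r4=0x43
body[1] mov  r0, r2 → r0=0xe6
body[2] mov  r4, #0xa2 → r4=0xa2
body[3] mov  r0, #0x9d → r0=0x9d
body[4] mov  r5, r0 → r5=0x9d
body[5] mov  r3, r5 → r3=0x9d
body[6] sub  r2, r0, #7 → r2=0x96
epilogue: pop r3=0x78, sp=0x90
epilogue: pop r2=0xe6, sp=0x91
r0: caller-saved, written=True
r1: caller-saved, written=False
r2: callee-saved, written=True
r3: callee-saved, written=True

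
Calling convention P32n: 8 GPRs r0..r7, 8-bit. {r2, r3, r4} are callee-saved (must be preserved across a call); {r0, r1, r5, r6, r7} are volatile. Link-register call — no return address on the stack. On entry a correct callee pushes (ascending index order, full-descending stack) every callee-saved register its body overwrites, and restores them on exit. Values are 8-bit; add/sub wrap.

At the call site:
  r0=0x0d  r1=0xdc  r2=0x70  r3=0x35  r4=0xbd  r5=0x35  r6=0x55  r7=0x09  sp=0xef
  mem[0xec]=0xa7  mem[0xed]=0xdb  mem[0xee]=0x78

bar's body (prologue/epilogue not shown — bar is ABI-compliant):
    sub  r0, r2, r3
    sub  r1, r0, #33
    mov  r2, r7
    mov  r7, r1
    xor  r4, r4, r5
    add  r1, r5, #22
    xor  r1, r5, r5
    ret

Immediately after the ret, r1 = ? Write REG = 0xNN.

REG = 0x00

prologue: push r2 → mem[0xee]=0x70, sp=0xee
prologue: push r4 → mem[0xed]=0xbd, sp=0xed
body[0] sub  r0, r2, r3 → r0=0x3b
body[1] sub  r1, r0, #33 → r1=0x1a
body[2] mov  r2, r7 → r2=0x09
body[3] mov  r7, r1 → r7=0x1a
body[4] xor  r4, r4, r5 → r4=0x88
body[5] add  r1, r5, #22 → r1=0x4b
body[6] xor  r1, r5, r5 → r1=0x00
epilogue: pop r4=0xbd, sp=0xee
epilogue: pop r2=0x70, sp=0xef
r1 is caller-saved → body value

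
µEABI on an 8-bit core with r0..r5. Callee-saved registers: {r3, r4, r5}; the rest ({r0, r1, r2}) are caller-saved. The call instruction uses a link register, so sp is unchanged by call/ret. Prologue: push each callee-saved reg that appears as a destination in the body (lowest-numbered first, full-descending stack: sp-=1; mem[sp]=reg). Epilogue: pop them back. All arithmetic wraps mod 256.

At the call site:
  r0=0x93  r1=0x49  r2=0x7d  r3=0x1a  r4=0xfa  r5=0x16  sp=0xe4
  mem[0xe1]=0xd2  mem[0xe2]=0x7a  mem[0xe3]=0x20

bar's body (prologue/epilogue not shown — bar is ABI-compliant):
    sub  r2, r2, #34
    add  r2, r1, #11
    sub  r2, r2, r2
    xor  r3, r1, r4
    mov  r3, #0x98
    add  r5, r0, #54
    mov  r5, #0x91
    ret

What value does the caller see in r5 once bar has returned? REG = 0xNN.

REG = 0x16

prologue: push r3 → mem[0xe3]=0x1a, sp=0xe3
prologue: push r5 → mem[0xe2]=0x16, sp=0xe2
body[0] sub  r2, r2, #34 → r2=0x5b
body[1] add  r2, r1, #11 → r2=0x54
body[2] sub  r2, r2, r2 → r2=0x00
body[3] xor  r3, r1, r4 → r3=0xb3
body[4] mov  r3, #0x98 → r3=0x98
body[5] add  r5, r0, #54 → r5=0xc9
body[6] mov  r5, #0x91 → r5=0x91
epilogue: pop r5=0x16, sp=0xe3
epilogue: pop r3=0x1a, sp=0xe4
r5 is callee-saved → restored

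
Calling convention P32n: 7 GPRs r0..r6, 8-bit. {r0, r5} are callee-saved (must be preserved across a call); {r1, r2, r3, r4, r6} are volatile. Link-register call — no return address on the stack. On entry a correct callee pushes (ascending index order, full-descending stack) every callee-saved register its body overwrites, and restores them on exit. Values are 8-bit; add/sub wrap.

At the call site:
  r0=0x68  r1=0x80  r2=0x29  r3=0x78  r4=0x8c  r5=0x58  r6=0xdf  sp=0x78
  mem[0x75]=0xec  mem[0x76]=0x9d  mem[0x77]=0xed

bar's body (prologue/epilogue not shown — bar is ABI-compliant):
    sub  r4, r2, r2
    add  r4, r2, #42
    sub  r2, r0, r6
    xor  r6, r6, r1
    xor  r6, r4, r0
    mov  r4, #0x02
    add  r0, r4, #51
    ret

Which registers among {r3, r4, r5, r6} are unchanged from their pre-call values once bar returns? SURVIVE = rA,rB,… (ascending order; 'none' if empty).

prologue: push r0 -> mem[0x77]=0x68, sp=0x77
body[0] sub  r4, r2, r2 -> r4=0x00
body[1] add  r4, r2, #42 -> r4=0x53
body[2] sub  r2, r0, r6 -> r2=0x89
body[3] xor  r6, r6, r1 -> r6=0x5f
body[4] xor  r6, r4, r0 -> r6=0x3b
body[5] mov  r4, #0x02 -> r4=0x02
body[6] add  r0, r4, #51 -> r0=0x35
epilogue: pop r0=0x68, sp=0x78
r3: caller-saved, written=False
r4: caller-saved, written=True
r5: callee-saved, written=False
r6: caller-saved, written=True

SURVIVE = r3,r5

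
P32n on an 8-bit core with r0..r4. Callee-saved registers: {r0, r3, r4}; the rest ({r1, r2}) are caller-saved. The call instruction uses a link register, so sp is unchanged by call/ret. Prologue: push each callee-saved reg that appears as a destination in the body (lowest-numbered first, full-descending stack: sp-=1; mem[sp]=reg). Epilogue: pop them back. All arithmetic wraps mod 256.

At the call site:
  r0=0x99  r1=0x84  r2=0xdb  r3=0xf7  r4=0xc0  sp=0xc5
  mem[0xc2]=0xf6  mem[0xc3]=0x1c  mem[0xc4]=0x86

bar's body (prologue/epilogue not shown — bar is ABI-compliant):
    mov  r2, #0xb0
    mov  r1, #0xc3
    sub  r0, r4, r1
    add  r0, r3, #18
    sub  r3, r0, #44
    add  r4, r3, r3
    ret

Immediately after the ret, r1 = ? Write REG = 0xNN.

REG = 0xc3

prologue: push r0 → mem[0xc4]=0x99, sp=0xc4
prologue: push r3 → mem[0xc3]=0xf7, sp=0xc3
prologue: push r4 → mem[0xc2]=0xc0, sp=0xc2
body[0] mov  r2, #0xb0 → r2=0xb0
body[1] mov  r1, #0xc3 → r1=0xc3
body[2] sub  r0, r4, r1 → r0=0xfd
body[3] add  r0, r3, #18 → r0=0x09
body[4] sub  r3, r0, #44 → r3=0xdd
body[5] add  r4, r3, r3 → r4=0xba
epilogue: pop r4=0xc0, sp=0xc3
epilogue: pop r3=0xf7, sp=0xc4
epilogue: pop r0=0x99, sp=0xc5
r1 is caller-saved → body value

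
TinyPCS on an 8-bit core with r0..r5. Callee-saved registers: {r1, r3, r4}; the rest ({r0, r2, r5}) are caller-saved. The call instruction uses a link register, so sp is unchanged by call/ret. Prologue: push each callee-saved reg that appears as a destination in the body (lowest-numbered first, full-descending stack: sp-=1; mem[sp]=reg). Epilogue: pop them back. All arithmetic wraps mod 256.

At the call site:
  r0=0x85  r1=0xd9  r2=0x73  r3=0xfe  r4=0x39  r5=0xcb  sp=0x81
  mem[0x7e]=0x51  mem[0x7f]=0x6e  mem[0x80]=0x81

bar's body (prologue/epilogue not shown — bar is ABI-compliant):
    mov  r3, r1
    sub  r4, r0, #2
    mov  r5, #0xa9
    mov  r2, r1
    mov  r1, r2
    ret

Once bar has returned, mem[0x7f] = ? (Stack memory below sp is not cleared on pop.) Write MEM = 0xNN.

prologue: push r1 -> mem[0x80]=0xd9, sp=0x80
prologue: push r3 -> mem[0x7f]=0xfe, sp=0x7f
prologue: push r4 -> mem[0x7e]=0x39, sp=0x7e
body[0] mov  r3, r1 -> r3=0xd9
body[1] sub  r4, r0, #2 -> r4=0x83
body[2] mov  r5, #0xa9 -> r5=0xa9
body[3] mov  r2, r1 -> r2=0xd9
body[4] mov  r1, r2 -> r1=0xd9
epilogue: pop r4=0x39, sp=0x7f
epilogue: pop r3=0xfe, sp=0x80
epilogue: pop r1=0xd9, sp=0x81
prologue pushed ['r1', 'r3', 'r4'] at ['0x80', '0x7f', '0x7e']

MEM = 0xfe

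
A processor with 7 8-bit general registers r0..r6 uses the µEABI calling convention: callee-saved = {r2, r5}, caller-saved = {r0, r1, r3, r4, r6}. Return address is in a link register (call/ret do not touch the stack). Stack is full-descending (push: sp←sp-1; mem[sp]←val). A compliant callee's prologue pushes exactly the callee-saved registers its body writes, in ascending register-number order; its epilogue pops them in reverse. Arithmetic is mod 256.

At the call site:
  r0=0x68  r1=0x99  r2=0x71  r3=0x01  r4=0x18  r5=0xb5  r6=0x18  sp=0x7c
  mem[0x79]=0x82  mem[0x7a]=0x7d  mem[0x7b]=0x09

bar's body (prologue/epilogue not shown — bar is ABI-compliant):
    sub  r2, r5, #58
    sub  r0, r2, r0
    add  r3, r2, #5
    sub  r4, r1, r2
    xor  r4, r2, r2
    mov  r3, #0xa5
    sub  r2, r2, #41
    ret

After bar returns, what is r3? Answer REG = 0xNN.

prologue: push r2 -> mem[0x7b]=0x71, sp=0x7b
body[0] sub  r2, r5, #58 -> r2=0x7b
body[1] sub  r0, r2, r0 -> r0=0x13
body[2] add  r3, r2, #5 -> r3=0x80
body[3] sub  r4, r1, r2 -> r4=0x1e
body[4] xor  r4, r2, r2 -> r4=0x00
body[5] mov  r3, #0xa5 -> r3=0xa5
body[6] sub  r2, r2, #41 -> r2=0x52
epilogue: pop r2=0x71, sp=0x7c
r3 is caller-saved -> body value

REG = 0xa5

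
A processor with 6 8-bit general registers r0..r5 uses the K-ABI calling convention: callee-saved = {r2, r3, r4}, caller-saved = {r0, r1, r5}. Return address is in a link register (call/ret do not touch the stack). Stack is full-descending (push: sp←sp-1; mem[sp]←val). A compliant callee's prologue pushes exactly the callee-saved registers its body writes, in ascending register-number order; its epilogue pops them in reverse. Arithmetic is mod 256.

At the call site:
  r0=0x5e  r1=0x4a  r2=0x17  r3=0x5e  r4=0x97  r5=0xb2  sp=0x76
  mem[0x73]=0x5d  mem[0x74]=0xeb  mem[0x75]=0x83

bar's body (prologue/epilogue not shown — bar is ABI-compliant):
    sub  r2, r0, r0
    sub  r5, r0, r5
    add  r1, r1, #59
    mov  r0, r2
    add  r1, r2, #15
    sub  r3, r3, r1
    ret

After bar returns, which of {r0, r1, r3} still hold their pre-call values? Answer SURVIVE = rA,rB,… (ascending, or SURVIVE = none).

SURVIVE = r3

prologue: push r2 -> mem[0x75]=0x17, sp=0x75
prologue: push r3 -> mem[0x74]=0x5e, sp=0x74
body[0] sub  r2, r0, r0 -> r2=0x00
body[1] sub  r5, r0, r5 -> r5=0xac
body[2] add  r1, r1, #59 -> r1=0x85
body[3] mov  r0, r2 -> r0=0x00
body[4] add  r1, r2, #15 -> r1=0x0f
body[5] sub  r3, r3, r1 -> r3=0x4f
epilogue: pop r3=0x5e, sp=0x75
epilogue: pop r2=0x17, sp=0x76
r0: caller-saved, written=True
r1: caller-saved, written=True
r3: callee-saved, written=True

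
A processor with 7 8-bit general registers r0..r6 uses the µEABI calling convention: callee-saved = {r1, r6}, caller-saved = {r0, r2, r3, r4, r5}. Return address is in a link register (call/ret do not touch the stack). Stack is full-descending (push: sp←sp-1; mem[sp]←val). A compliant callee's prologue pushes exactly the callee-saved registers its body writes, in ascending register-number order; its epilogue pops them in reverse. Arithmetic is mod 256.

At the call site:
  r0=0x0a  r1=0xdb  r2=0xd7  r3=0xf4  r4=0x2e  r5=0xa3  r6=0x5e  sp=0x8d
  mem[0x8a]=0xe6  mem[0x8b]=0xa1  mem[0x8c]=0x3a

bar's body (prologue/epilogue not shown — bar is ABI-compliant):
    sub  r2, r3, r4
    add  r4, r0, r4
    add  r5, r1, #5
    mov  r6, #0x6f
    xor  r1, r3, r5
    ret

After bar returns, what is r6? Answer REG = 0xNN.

REG = 0x5e

prologue: push r1 -> mem[0x8c]=0xdb, sp=0x8c
prologue: push r6 -> mem[0x8b]=0x5e, sp=0x8b
body[0] sub  r2, r3, r4 -> r2=0xc6
body[1] add  r4, r0, r4 -> r4=0x38
body[2] add  r5, r1, #5 -> r5=0xe0
body[3] mov  r6, #0x6f -> r6=0x6f
body[4] xor  r1, r3, r5 -> r1=0x14
epilogue: pop r6=0x5e, sp=0x8c
epilogue: pop r1=0xdb, sp=0x8d
r6 is callee-saved -> restored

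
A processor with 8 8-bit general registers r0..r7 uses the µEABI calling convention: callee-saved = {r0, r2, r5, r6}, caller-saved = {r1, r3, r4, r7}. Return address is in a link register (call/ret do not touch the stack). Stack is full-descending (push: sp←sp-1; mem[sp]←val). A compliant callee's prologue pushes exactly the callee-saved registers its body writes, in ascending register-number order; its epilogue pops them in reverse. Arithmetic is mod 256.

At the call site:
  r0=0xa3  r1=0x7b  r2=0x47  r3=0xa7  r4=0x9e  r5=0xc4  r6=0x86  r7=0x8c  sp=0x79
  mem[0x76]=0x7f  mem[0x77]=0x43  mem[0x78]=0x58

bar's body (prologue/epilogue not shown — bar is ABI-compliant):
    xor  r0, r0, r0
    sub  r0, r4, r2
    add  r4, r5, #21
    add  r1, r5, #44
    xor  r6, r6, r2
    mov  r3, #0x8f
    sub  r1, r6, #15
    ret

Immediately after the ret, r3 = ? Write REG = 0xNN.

REG = 0x8f

prologue: push r0 -> mem[0x78]=0xa3, sp=0x78
prologue: push r6 -> mem[0x77]=0x86, sp=0x77
body[0] xor  r0, r0, r0 -> r0=0x00
body[1] sub  r0, r4, r2 -> r0=0x57
body[2] add  r4, r5, #21 -> r4=0xd9
body[3] add  r1, r5, #44 -> r1=0xf0
body[4] xor  r6, r6, r2 -> r6=0xc1
body[5] mov  r3, #0x8f -> r3=0x8f
body[6] sub  r1, r6, #15 -> r1=0xb2
epilogue: pop r6=0x86, sp=0x78
epilogue: pop r0=0xa3, sp=0x79
r3 is caller-saved -> body value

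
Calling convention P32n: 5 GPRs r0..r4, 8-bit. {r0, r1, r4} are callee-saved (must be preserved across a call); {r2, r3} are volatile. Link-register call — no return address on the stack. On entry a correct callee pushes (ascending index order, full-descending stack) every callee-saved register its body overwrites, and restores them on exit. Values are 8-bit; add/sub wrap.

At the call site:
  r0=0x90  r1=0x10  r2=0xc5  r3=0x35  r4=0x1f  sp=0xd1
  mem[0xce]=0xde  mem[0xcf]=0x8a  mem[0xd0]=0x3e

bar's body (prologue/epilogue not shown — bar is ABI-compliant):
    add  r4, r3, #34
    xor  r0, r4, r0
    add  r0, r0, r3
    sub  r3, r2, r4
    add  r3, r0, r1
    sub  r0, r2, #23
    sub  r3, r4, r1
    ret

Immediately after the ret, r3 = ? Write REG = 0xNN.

prologue: push r0 -> mem[0xd0]=0x90, sp=0xd0
prologue: push r4 -> mem[0xcf]=0x1f, sp=0xcf
body[0] add  r4, r3, #34 -> r4=0x57
body[1] xor  r0, r4, r0 -> r0=0xc7
body[2] add  r0, r0, r3 -> r0=0xfc
body[3] sub  r3, r2, r4 -> r3=0x6e
body[4] add  r3, r0, r1 -> r3=0x0c
body[5] sub  r0, r2, #23 -> r0=0xae
body[6] sub  r3, r4, r1 -> r3=0x47
epilogue: pop r4=0x1f, sp=0xd0
epilogue: pop r0=0x90, sp=0xd1
r3 is caller-saved -> body value

REG = 0x47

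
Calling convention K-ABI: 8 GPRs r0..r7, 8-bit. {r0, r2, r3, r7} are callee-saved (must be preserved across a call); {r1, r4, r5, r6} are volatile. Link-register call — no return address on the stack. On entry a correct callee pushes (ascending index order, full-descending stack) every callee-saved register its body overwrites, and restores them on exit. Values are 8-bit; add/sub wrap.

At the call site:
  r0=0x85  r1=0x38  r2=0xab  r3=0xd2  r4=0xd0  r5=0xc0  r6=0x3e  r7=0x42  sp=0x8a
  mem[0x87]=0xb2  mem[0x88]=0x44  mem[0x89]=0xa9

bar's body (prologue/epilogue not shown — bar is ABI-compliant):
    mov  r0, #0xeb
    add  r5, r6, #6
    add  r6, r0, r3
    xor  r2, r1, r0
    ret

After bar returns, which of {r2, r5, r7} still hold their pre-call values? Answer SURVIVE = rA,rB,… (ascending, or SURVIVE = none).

SURVIVE = r2,r7

prologue: push r0 → mem[0x89]=0x85, sp=0x89
prologue: push r2 → mem[0x88]=0xab, sp=0x88
body[0] mov  r0, #0xeb → r0=0xeb
body[1] add  r5, r6, #6 → r5=0x44
body[2] add  r6, r0, r3 → r6=0xbd
body[3] xor  r2, r1, r0 → r2=0xd3
epilogue: pop r2=0xab, sp=0x89
epilogue: pop r0=0x85, sp=0x8a
r2: callee-saved, written=True
r5: caller-saved, written=True
r7: callee-saved, written=False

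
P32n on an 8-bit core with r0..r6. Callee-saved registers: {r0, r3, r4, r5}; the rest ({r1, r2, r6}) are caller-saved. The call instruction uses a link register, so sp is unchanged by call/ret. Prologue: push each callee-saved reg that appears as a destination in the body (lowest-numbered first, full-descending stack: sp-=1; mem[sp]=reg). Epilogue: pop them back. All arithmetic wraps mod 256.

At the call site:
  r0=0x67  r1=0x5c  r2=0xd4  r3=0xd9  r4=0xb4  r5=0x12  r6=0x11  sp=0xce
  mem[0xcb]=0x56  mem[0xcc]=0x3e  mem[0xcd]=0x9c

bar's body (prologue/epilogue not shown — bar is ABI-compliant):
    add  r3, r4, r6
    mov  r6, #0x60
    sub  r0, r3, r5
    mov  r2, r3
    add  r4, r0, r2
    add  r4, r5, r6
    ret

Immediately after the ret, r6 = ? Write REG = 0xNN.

REG = 0x60

prologue: push r0 → mem[0xcd]=0x67, sp=0xcd
prologue: push r3 → mem[0xcc]=0xd9, sp=0xcc
prologue: push r4 → mem[0xcb]=0xb4, sp=0xcb
body[0] add  r3, r4, r6 → r3=0xc5
body[1] mov  r6, #0x60 → r6=0x60
body[2] sub  r0, r3, r5 → r0=0xb3
body[3] mov  r2, r3 → r2=0xc5
body[4] add  r4, r0, r2 → r4=0x78
body[5] add  r4, r5, r6 → r4=0x72
epilogue: pop r4=0xb4, sp=0xcc
epilogue: pop r3=0xd9, sp=0xcd
epilogue: pop r0=0x67, sp=0xce
r6 is caller-saved → body value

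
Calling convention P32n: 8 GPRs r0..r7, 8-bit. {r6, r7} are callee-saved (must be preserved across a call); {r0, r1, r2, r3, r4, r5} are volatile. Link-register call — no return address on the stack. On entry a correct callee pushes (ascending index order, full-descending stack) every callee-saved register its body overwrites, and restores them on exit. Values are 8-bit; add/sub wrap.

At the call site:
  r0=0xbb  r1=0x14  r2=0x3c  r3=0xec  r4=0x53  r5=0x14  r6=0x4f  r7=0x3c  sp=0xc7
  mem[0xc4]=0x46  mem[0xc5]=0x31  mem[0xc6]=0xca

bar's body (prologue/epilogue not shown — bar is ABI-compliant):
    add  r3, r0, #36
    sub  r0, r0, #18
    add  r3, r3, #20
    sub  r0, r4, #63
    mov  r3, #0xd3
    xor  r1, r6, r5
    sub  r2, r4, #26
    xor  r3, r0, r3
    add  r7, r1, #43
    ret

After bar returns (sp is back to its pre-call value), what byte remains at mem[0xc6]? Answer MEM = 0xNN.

MEM = 0x3c

prologue: push r7 → mem[0xc6]=0x3c, sp=0xc6
body[0] add  r3, r0, #36 → r3=0xdf
body[1] sub  r0, r0, #18 → r0=0xa9
body[2] add  r3, r3, #20 → r3=0xf3
body[3] sub  r0, r4, #63 → r0=0x14
body[4] mov  r3, #0xd3 → r3=0xd3
body[5] xor  r1, r6, r5 → r1=0x5b
body[6] sub  r2, r4, #26 → r2=0x39
body[7] xor  r3, r0, r3 → r3=0xc7
body[8] add  r7, r1, #43 → r7=0x86
epilogue: pop r7=0x3c, sp=0xc7
prologue pushed ['r7'] at ['0xc6']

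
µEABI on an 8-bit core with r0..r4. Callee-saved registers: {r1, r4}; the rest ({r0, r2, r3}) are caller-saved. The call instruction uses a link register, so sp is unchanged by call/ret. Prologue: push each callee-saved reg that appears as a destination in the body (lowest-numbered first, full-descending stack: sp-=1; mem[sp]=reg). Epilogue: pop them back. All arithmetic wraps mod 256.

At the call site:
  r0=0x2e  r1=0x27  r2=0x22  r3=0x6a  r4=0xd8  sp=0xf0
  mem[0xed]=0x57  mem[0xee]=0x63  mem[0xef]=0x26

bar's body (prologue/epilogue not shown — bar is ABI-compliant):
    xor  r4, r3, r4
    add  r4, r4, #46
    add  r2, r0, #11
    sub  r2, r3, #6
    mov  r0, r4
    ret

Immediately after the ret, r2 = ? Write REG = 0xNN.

REG = 0x64

prologue: push r4 → mem[0xef]=0xd8, sp=0xef
body[0] xor  r4, r3, r4 → r4=0xb2
body[1] add  r4, r4, #46 → r4=0xe0
body[2] add  r2, r0, #11 → r2=0x39
body[3] sub  r2, r3, #6 → r2=0x64
body[4] mov  r0, r4 → r0=0xe0
epilogue: pop r4=0xd8, sp=0xf0
r2 is caller-saved → body value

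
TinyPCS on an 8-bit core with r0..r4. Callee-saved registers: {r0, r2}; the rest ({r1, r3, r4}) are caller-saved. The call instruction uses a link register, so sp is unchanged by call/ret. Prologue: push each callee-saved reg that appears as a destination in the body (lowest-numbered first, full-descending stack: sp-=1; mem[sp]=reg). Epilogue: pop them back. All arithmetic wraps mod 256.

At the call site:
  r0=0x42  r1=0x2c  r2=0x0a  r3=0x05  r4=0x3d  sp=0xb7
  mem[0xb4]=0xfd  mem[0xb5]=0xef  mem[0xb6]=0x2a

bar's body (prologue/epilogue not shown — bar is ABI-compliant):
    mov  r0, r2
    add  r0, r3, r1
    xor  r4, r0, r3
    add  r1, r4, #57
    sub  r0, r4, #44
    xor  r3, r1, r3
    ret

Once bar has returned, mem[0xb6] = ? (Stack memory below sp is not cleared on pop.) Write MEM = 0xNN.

MEM = 0x42

prologue: push r0 -> mem[0xb6]=0x42, sp=0xb6
body[0] mov  r0, r2 -> r0=0x0a
body[1] add  r0, r3, r1 -> r0=0x31
body[2] xor  r4, r0, r3 -> r4=0x34
body[3] add  r1, r4, #57 -> r1=0x6d
body[4] sub  r0, r4, #44 -> r0=0x08
body[5] xor  r3, r1, r3 -> r3=0x68
epilogue: pop r0=0x42, sp=0xb7
prologue pushed ['r0'] at ['0xb6']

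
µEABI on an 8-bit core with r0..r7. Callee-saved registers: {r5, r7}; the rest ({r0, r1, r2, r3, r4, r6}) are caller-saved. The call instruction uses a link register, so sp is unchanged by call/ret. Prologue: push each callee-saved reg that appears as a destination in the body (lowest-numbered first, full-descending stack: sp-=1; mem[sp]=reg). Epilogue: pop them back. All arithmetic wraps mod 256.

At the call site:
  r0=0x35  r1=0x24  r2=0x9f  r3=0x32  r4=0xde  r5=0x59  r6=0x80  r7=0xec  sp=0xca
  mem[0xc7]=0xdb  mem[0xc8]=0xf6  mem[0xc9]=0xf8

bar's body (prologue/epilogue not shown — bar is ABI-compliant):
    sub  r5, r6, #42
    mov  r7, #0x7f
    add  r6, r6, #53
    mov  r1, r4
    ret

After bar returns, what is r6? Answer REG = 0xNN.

prologue: push r5 → mem[0xc9]=0x59, sp=0xc9
prologue: push r7 → mem[0xc8]=0xec, sp=0xc8
body[0] sub  r5, r6, #42 → r5=0x56
body[1] mov  r7, #0x7f → r7=0x7f
body[2] add  r6, r6, #53 → r6=0xb5
body[3] mov  r1, r4 → r1=0xde
epilogue: pop r7=0xec, sp=0xc9
epilogue: pop r5=0x59, sp=0xca
r6 is caller-saved → body value

REG = 0xb5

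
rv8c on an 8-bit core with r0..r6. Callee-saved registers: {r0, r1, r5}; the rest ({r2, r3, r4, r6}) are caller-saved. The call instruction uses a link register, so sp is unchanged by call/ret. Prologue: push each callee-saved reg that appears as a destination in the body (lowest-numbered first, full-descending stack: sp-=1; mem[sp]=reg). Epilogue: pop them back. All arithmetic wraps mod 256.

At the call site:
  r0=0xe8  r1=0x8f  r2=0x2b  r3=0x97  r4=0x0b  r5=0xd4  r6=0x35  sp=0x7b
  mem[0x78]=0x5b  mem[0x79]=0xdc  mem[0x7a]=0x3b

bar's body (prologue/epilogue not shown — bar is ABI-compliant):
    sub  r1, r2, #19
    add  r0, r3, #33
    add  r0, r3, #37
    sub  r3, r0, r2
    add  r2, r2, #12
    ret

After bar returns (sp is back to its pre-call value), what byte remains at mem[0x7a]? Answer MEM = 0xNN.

MEM = 0xe8

prologue: push r0 -> mem[0x7a]=0xe8, sp=0x7a
prologue: push r1 -> mem[0x79]=0x8f, sp=0x79
body[0] sub  r1, r2, #19 -> r1=0x18
body[1] add  r0, r3, #33 -> r0=0xb8
body[2] add  r0, r3, #37 -> r0=0xbc
body[3] sub  r3, r0, r2 -> r3=0x91
body[4] add  r2, r2, #12 -> r2=0x37
epilogue: pop r1=0x8f, sp=0x7a
epilogue: pop r0=0xe8, sp=0x7b
prologue pushed ['r0', 'r1'] at ['0x7a', '0x79']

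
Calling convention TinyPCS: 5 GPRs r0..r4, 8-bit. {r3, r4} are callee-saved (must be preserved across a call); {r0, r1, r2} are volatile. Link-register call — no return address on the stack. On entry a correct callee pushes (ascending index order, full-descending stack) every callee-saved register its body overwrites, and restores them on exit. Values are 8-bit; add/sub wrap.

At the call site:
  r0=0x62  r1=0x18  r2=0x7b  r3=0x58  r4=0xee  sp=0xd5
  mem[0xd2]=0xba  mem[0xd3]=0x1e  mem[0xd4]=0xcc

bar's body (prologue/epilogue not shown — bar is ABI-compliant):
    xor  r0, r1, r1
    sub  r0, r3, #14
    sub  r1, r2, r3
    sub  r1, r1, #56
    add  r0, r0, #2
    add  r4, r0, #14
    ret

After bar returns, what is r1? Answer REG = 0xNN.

prologue: push r4 -> mem[0xd4]=0xee, sp=0xd4
body[0] xor  r0, r1, r1 -> r0=0x00
body[1] sub  r0, r3, #14 -> r0=0x4a
body[2] sub  r1, r2, r3 -> r1=0x23
body[3] sub  r1, r1, #56 -> r1=0xeb
body[4] add  r0, r0, #2 -> r0=0x4c
body[5] add  r4, r0, #14 -> r4=0x5a
epilogue: pop r4=0xee, sp=0xd5
r1 is caller-saved -> body value

REG = 0xeb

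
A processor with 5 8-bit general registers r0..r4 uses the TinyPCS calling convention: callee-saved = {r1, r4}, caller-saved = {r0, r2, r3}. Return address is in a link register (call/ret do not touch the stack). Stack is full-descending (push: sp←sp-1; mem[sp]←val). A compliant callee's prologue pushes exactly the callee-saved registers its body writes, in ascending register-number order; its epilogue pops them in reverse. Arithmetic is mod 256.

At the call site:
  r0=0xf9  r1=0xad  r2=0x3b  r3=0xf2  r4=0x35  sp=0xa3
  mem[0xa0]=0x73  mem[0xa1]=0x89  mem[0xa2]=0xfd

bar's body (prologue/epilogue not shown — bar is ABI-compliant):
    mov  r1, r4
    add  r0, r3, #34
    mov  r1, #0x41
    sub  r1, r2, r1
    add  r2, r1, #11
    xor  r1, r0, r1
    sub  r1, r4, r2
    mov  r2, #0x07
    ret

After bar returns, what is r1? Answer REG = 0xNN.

REG = 0xad

prologue: push r1 -> mem[0xa2]=0xad, sp=0xa2
body[0] mov  r1, r4 -> r1=0x35
body[1] add  r0, r3, #34 -> r0=0x14
body[2] mov  r1, #0x41 -> r1=0x41
body[3] sub  r1, r2, r1 -> r1=0xfa
body[4] add  r2, r1, #11 -> r2=0x05
body[5] xor  r1, r0, r1 -> r1=0xee
body[6] sub  r1, r4, r2 -> r1=0x30
body[7] mov  r2, #0x07 -> r2=0x07
epilogue: pop r1=0xad, sp=0xa3
r1 is callee-saved -> restored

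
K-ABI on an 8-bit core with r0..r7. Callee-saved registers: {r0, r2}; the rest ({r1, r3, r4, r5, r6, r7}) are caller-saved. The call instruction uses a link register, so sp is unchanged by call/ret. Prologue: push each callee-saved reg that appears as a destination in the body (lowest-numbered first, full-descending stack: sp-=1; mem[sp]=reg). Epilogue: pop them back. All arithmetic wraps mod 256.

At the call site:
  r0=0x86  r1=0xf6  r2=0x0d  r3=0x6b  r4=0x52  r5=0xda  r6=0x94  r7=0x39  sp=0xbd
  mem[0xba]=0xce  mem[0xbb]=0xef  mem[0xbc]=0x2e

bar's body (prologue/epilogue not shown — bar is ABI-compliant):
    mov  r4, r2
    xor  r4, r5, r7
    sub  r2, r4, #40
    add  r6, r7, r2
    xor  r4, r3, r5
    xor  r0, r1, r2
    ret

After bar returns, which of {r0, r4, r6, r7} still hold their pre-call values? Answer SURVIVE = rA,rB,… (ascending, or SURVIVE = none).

prologue: push r0 → mem[0xbc]=0x86, sp=0xbc
prologue: push r2 → mem[0xbb]=0x0d, sp=0xbb
body[0] mov  r4, r2 → r4=0x0d
body[1] xor  r4, r5, r7 → r4=0xe3
body[2] sub  r2, r4, #40 → r2=0xbb
body[3] add  r6, r7, r2 → r6=0xf4
body[4] xor  r4, r3, r5 → r4=0xb1
body[5] xor  r0, r1, r2 → r0=0x4d
epilogue: pop r2=0x0d, sp=0xbc
epilogue: pop r0=0x86, sp=0xbd
r0: callee-saved, written=True
r4: caller-saved, written=True
r6: caller-saved, written=True
r7: caller-saved, written=False

SURVIVE = r0,r7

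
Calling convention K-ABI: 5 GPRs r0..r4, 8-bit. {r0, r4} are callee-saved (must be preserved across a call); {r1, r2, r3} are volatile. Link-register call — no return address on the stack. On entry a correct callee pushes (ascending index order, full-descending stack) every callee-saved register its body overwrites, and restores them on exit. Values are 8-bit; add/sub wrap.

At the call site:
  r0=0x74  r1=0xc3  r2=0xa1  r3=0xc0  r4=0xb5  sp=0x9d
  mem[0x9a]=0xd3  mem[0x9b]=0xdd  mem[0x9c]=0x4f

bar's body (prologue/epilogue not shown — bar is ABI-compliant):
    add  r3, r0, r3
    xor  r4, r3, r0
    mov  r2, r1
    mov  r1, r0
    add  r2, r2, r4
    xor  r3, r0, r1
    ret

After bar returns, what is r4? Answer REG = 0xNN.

REG = 0xb5

prologue: push r4 → mem[0x9c]=0xb5, sp=0x9c
body[0] add  r3, r0, r3 → r3=0x34
body[1] xor  r4, r3, r0 → r4=0x40
body[2] mov  r2, r1 → r2=0xc3
body[3] mov  r1, r0 → r1=0x74
body[4] add  r2, r2, r4 → r2=0x03
body[5] xor  r3, r0, r1 → r3=0x00
epilogue: pop r4=0xb5, sp=0x9d
r4 is callee-saved → restored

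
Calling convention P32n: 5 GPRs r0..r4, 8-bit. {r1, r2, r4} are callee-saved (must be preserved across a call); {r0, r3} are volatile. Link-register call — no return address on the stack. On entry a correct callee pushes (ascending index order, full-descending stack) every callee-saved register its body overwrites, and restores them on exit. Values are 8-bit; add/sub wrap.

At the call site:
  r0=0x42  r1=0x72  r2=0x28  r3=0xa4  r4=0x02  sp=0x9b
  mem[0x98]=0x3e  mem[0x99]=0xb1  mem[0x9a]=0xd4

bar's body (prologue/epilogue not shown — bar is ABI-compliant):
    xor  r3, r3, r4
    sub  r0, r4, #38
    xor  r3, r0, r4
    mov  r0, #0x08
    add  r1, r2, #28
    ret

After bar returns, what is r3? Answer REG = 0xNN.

REG = 0xde

prologue: push r1 → mem[0x9a]=0x72, sp=0x9a
body[0] xor  r3, r3, r4 → r3=0xa6
body[1] sub  r0, r4, #38 → r0=0xdc
body[2] xor  r3, r0, r4 → r3=0xde
body[3] mov  r0, #0x08 → r0=0x08
body[4] add  r1, r2, #28 → r1=0x44
epilogue: pop r1=0x72, sp=0x9b
r3 is caller-saved → body value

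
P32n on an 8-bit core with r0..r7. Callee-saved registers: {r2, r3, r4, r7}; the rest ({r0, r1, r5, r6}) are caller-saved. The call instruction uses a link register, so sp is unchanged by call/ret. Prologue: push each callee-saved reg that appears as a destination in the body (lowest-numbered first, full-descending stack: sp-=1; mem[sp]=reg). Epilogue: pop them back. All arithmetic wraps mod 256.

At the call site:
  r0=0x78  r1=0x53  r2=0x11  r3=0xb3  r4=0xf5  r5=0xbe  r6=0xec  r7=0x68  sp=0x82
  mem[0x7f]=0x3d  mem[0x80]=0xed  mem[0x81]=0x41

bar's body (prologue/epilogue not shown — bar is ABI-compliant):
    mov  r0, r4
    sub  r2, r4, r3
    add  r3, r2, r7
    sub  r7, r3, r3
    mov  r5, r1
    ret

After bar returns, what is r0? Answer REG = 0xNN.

REG = 0xf5

prologue: push r2 → mem[0x81]=0x11, sp=0x81
prologue: push r3 → mem[0x80]=0xb3, sp=0x80
prologue: push r7 → mem[0x7f]=0x68, sp=0x7f
body[0] mov  r0, r4 → r0=0xf5
body[1] sub  r2, r4, r3 → r2=0x42
body[2] add  r3, r2, r7 → r3=0xaa
body[3] sub  r7, r3, r3 → r7=0x00
body[4] mov  r5, r1 → r5=0x53
epilogue: pop r7=0x68, sp=0x80
epilogue: pop r3=0xb3, sp=0x81
epilogue: pop r2=0x11, sp=0x82
r0 is caller-saved → body value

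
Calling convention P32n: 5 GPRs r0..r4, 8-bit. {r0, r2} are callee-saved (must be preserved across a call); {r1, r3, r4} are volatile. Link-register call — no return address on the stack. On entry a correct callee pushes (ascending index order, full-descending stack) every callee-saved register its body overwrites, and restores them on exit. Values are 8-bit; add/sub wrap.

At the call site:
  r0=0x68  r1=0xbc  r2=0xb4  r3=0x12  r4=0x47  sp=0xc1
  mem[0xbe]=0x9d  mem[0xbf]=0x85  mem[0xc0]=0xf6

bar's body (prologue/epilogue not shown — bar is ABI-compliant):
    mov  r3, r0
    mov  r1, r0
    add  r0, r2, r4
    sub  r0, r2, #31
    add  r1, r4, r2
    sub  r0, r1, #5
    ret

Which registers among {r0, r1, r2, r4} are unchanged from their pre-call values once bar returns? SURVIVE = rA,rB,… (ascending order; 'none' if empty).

prologue: push r0 → mem[0xc0]=0x68, sp=0xc0
body[0] mov  r3, r0 → r3=0x68
body[1] mov  r1, r0 → r1=0x68
body[2] add  r0, r2, r4 → r0=0xfb
body[3] sub  r0, r2, #31 → r0=0x95
body[4] add  r1, r4, r2 → r1=0xfb
body[5] sub  r0, r1, #5 → r0=0xf6
epilogue: pop r0=0x68, sp=0xc1
r0: callee-saved, written=True
r1: caller-saved, written=True
r2: callee-saved, written=False
r4: caller-saved, written=False

SURVIVE = r0,r2,r4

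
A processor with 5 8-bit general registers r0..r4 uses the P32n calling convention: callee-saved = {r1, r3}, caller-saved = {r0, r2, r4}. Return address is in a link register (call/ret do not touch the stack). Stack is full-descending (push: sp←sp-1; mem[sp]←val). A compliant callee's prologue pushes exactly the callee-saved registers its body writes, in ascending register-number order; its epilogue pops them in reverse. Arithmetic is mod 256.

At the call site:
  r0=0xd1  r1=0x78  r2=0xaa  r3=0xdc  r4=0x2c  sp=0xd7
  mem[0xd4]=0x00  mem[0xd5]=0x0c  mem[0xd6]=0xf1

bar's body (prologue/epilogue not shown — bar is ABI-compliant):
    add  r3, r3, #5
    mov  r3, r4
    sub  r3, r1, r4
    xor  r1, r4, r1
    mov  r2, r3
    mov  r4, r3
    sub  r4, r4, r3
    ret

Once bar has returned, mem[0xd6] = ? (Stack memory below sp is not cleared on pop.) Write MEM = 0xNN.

MEM = 0x78

prologue: push r1 → mem[0xd6]=0x78, sp=0xd6
prologue: push r3 → mem[0xd5]=0xdc, sp=0xd5
body[0] add  r3, r3, #5 → r3=0xe1
body[1] mov  r3, r4 → r3=0x2c
body[2] sub  r3, r1, r4 → r3=0x4c
body[3] xor  r1, r4, r1 → r1=0x54
body[4] mov  r2, r3 → r2=0x4c
body[5] mov  r4, r3 → r4=0x4c
body[6] sub  r4, r4, r3 → r4=0x00
epilogue: pop r3=0xdc, sp=0xd6
epilogue: pop r1=0x78, sp=0xd7
prologue pushed ['r1', 'r3'] at ['0xd6', '0xd5']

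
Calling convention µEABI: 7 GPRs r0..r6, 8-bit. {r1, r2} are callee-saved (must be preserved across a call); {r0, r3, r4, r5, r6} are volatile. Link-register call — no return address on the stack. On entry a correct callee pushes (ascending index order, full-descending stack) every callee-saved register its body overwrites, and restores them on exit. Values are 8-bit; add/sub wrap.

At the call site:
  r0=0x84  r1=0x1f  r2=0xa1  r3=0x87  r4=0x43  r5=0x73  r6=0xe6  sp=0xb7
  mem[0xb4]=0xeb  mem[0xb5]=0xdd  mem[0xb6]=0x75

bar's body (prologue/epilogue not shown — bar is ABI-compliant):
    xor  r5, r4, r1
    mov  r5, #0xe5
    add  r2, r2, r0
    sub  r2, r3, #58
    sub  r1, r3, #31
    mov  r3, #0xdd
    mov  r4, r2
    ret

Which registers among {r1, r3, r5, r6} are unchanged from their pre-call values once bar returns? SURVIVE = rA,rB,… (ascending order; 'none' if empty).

prologue: push r1 → mem[0xb6]=0x1f, sp=0xb6
prologue: push r2 → mem[0xb5]=0xa1, sp=0xb5
body[0] xor  r5, r4, r1 → r5=0x5c
body[1] mov  r5, #0xe5 → r5=0xe5
body[2] add  r2, r2, r0 → r2=0x25
body[3] sub  r2, r3, #58 → r2=0x4d
body[4] sub  r1, r3, #31 → r1=0x68
body[5] mov  r3, #0xdd → r3=0xdd
body[6] mov  r4, r2 → r4=0x4d
epilogue: pop r2=0xa1, sp=0xb6
epilogue: pop r1=0x1f, sp=0xb7
r1: callee-saved, written=True
r3: caller-saved, written=True
r5: caller-saved, written=True
r6: caller-saved, written=False

SURVIVE = r1,r6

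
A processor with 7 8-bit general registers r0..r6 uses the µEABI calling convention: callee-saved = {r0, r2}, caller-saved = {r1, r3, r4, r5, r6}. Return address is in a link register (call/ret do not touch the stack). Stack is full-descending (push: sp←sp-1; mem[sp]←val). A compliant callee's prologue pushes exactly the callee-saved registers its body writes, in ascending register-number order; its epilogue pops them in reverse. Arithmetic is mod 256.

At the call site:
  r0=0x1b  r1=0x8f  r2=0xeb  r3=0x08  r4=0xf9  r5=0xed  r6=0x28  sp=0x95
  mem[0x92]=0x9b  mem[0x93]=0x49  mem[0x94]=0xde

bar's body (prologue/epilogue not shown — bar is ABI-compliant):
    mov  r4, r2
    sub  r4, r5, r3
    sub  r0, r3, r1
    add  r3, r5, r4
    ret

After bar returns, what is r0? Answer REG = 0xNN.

REG = 0x1b

prologue: push r0 → mem[0x94]=0x1b, sp=0x94
body[0] mov  r4, r2 → r4=0xeb
body[1] sub  r4, r5, r3 → r4=0xe5
body[2] sub  r0, r3, r1 → r0=0x79
body[3] add  r3, r5, r4 → r3=0xd2
epilogue: pop r0=0x1b, sp=0x95
r0 is callee-saved → restored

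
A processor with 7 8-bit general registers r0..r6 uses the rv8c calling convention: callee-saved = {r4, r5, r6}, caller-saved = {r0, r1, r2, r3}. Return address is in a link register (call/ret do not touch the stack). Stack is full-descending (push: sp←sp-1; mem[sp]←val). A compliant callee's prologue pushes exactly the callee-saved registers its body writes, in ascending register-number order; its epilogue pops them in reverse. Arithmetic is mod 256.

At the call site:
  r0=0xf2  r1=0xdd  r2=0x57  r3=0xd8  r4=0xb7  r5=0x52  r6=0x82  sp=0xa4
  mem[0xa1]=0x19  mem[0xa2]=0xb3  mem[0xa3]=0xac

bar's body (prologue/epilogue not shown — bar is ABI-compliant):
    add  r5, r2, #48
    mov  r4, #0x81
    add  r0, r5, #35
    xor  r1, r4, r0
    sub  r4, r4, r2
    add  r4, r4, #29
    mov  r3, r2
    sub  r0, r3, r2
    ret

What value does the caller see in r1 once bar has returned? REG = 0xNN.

REG = 0x2b

prologue: push r4 → mem[0xa3]=0xb7, sp=0xa3
prologue: push r5 → mem[0xa2]=0x52, sp=0xa2
body[0] add  r5, r2, #48 → r5=0x87
body[1] mov  r4, #0x81 → r4=0x81
body[2] add  r0, r5, #35 → r0=0xaa
body[3] xor  r1, r4, r0 → r1=0x2b
body[4] sub  r4, r4, r2 → r4=0x2a
body[5] add  r4, r4, #29 → r4=0x47
body[6] mov  r3, r2 → r3=0x57
body[7] sub  r0, r3, r2 → r0=0x00
epilogue: pop r5=0x52, sp=0xa3
epilogue: pop r4=0xb7, sp=0xa4
r1 is caller-saved → body value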